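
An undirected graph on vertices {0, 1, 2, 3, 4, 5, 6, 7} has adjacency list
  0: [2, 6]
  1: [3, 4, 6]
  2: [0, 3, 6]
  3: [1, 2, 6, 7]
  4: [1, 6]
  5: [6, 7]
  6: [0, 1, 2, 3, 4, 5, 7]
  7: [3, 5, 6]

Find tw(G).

A width-2 tree decomposition is:
Bags: B1 = {1, 3, 6}  B2 = {3, 6, 7}  B3 = {2, 3, 6}  B4 = {1, 4, 6}  B5 = {5, 6, 7}  B6 = {0, 2, 6}
Tree: B1–B2, B2–B3, B1–B4, B2–B5, B3–B6
The largest bag has 3 vertices, giving width 2; this decomposition certifies tw(G) ≤ 2. Conversely, {0, 2, 6} is a clique of size 3, and the vertices of any clique must share a bag in every tree decomposition; so some bag has ≥ 3 vertices and tw(G) ≥ 2. Therefore the treewidth is 2.

2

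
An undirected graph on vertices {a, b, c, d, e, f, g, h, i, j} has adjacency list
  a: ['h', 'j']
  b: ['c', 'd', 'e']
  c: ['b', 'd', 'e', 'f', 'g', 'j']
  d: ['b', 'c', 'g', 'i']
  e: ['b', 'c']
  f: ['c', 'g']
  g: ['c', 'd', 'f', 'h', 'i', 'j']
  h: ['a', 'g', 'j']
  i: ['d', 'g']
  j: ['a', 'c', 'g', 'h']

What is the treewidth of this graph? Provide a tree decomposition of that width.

Treewidth 2.
One optimal decomposition is:
Bags: B1 = {c, f, g}  B2 = {c, d, g}  B3 = {b, c, d}  B4 = {c, g, j}  B5 = {b, c, e}  B6 = {d, g, i}  B7 = {g, h, j}  B8 = {a, h, j}
Tree: B1–B2, B2–B3, B1–B4, B3–B5, B2–B6, B4–B7, B7–B8

Each bag holds 3 vertices, so the decomposition has width 2, which upper-bounds the treewidth. Conversely, {g, h, j} is a clique of size 3, and the vertices of any clique must share a bag in every tree decomposition; so some bag has ≥ 3 vertices and tw(G) ≥ 2. The upper and lower bounds meet at 2, so that is the treewidth.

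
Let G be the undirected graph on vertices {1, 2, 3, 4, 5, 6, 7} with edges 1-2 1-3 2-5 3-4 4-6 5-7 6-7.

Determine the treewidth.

A width-2 tree decomposition is:
Bags: B1 = {1, 2, 3}  B2 = {2, 3, 5}  B3 = {3, 5, 7}  B4 = {3, 6, 7}  B5 = {3, 4, 6}
Tree: B1–B2, B2–B3, B3–B4, B4–B5
The largest bag has 3 vertices, giving width 2; this decomposition certifies tw(G) ≤ 2. The edges 3–1–2–5–7–6–4–3 form a cycle, so G is not a tree and its treewidth is at least 2. Hence tw(G) = 2 exactly.

2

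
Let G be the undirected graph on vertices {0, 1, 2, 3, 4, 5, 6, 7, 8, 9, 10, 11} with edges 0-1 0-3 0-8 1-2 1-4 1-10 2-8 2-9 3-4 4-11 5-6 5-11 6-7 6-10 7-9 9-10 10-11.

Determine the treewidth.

3

A width-3 tree decomposition is:
Bags: B1 = {5, 6, 7, 9}  B2 = {5, 6, 9, 10}  B3 = {5, 9, 10, 11}  B4 = {2, 9, 10, 11}  B5 = {1, 2, 10, 11}  B6 = {1, 2, 4, 11}  B7 = {1, 2, 4, 8}  B8 = {0, 1, 4, 8}  B9 = {0, 3, 4, 8}
Tree: B1–B2, B2–B3, B3–B4, B4–B5, B5–B6, B6–B7, B7–B8, B8–B9
Each bag holds 4 vertices, so the decomposition has width 3, which upper-bounds the treewidth. For the lower bound: the 4 vertex sets {5,6,7}, {9}, {10}, {1,2,4,11} are disjoint, each induces a connected subgraph, and every pair is joined by at least one edge of G. Contracting each set to a single vertex therefore yields K_{4} as a minor, and since treewidth is minor-monotone, tw(G) ≥ tw(K_{4}) = 3. Therefore the treewidth is 3.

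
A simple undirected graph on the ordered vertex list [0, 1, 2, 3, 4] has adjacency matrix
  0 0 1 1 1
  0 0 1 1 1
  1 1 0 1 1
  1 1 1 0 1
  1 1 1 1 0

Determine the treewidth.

3

A width-3 tree decomposition is:
Bags: B1 = {1, 2, 3, 4}  B2 = {0, 2, 3, 4}
Tree: B1–B2
The largest bag has 4 vertices, giving width 3; this decomposition certifies tw(G) ≤ 3. For the lower bound, the 4 vertices {0, 2, 3, 4} are pairwise adjacent, and any tree decomposition puts a clique entirely inside one bag — forcing width ≥ 3. The upper and lower bounds meet at 3, so that is the treewidth.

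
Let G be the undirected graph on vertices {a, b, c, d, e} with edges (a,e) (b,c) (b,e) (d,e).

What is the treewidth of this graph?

1

A width-1 tree decomposition is:
Bags: B1 = {b, e}  B2 = {b, c}  B3 = {a, e}  B4 = {d, e}
Tree: B1–B2, B1–B3, B3–B4
The largest bag has 2 vertices, giving width 1; this decomposition certifies tw(G) ≤ 1. Since G has at least one edge (e.g. e–b), it is not an edgeless graph, so tw(G) ≥ 1. The upper and lower bounds meet at 1, so that is the treewidth.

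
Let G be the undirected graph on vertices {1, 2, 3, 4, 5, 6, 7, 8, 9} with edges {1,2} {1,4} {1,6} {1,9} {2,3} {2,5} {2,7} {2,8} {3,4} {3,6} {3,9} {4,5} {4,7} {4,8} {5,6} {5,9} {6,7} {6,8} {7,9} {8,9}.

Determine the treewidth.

A width-4 tree decomposition is:
Bags: B1 = {2, 3, 4, 6, 9}  B2 = {2, 4, 5, 6, 9}  B3 = {1, 2, 4, 6, 9}  B4 = {2, 4, 6, 8, 9}  B5 = {2, 4, 6, 7, 9}
Tree: B1–B2, B2–B3, B3–B4, B4–B5
Every bag has size at most 5, so the width is 5 − 1 = 4 and tw(G) ≤ 4. For the lower bound: the 5 vertex sets {3,4}, {5,6}, {1,9}, {2}, {8} are disjoint, each induces a connected subgraph, and every pair is joined by at least one edge of G. Contracting each set to a single vertex therefore yields K_{5} as a minor, and since treewidth is minor-monotone, tw(G) ≥ tw(K_{5}) = 4. Hence tw(G) = 4 exactly.

4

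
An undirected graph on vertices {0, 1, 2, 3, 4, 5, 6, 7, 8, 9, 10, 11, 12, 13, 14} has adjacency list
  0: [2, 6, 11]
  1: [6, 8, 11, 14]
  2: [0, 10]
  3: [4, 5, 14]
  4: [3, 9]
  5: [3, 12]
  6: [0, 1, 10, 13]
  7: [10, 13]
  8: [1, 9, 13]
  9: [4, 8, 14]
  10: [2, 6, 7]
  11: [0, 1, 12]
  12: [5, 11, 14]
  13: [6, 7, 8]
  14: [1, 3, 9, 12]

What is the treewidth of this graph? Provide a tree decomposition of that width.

The largest bag has 4 vertices, giving width 3; this decomposition certifies tw(G) ≤ 3. For the lower bound: the 4 vertex sets {2,7,10}, {13}, {6}, {0,1,8,11} are disjoint, each induces a connected subgraph, and every pair is joined by at least one edge of G. Contracting each set to a single vertex therefore yields K_{4} as a minor, and since treewidth is minor-monotone, tw(G) ≥ tw(K_{4}) = 3. Therefore the treewidth is 3.

Treewidth 3.
Bags: B1 = {2, 7, 10, 13}  B2 = {2, 6, 10, 13}  B3 = {0, 2, 6, 13}  B4 = {0, 6, 8, 13}  B5 = {0, 1, 6, 8}  B6 = {0, 1, 8, 11}  B7 = {1, 8, 9, 11}  B8 = {1, 9, 11, 14}  B9 = {9, 11, 12, 14}  B10 = {4, 9, 12, 14}  B11 = {3, 4, 12, 14}  B12 = {3, 4, 5, 12}
Tree: B1–B2, B2–B3, B3–B4, B4–B5, B5–B6, B6–B7, B7–B8, B8–B9, B9–B10, B10–B11, B11–B12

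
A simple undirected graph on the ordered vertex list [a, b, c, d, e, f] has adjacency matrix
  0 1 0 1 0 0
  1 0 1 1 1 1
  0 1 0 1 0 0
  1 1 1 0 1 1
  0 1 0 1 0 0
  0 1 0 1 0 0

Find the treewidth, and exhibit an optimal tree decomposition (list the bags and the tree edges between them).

Treewidth 2.
Bags: B1 = {b, c, d}  B2 = {a, b, d}  B3 = {b, d, f}  B4 = {b, d, e}
Tree: B1–B2, B1–B3, B1–B4

The largest bag has 3 vertices, giving width 2; this decomposition certifies tw(G) ≤ 2. Conversely, {b, d, e} is a clique of size 3, and the vertices of any clique must share a bag in every tree decomposition; so some bag has ≥ 3 vertices and tw(G) ≥ 2. Hence tw(G) = 2 exactly.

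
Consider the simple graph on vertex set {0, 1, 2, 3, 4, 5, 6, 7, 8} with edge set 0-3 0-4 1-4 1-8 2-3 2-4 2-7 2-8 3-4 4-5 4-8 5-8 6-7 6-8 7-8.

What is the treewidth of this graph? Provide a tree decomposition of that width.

Treewidth 2.
One such decomposition:
Bags: B1 = {2, 4, 8}  B2 = {1, 4, 8}  B3 = {4, 5, 8}  B4 = {2, 7, 8}  B5 = {6, 7, 8}  B6 = {2, 3, 4}  B7 = {0, 3, 4}
Tree: B1–B2, B1–B3, B1–B4, B4–B5, B1–B6, B6–B7

The largest bag has 3 vertices, giving width 2; this decomposition certifies tw(G) ≤ 2. For the lower bound, the 3 vertices {0, 3, 4} are pairwise adjacent, and any tree decomposition puts a clique entirely inside one bag — forcing width ≥ 2. The upper and lower bounds meet at 2, so that is the treewidth.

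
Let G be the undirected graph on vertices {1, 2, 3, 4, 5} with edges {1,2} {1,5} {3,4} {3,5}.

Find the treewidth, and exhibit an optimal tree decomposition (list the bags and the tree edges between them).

Treewidth 1.
One optimal decomposition is:
Bags: B1 = {1, 2}  B2 = {1, 5}  B3 = {3, 5}  B4 = {3, 4}
Tree: B1–B2, B2–B3, B3–B4

Every bag has size at most 2, so the width is 2 − 1 = 1 and tw(G) ≤ 1. G has an edge, so its treewidth is at least 1. The upper and lower bounds meet at 1, so that is the treewidth.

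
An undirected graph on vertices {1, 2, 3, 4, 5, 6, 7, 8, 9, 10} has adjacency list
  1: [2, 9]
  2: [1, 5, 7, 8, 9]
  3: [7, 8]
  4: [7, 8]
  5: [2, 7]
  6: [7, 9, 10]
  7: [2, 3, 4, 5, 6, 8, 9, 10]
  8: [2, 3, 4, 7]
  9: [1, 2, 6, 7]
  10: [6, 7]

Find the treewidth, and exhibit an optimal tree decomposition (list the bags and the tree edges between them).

Treewidth 2.
One optimal decomposition is:
Bags: B1 = {2, 7, 9}  B2 = {2, 7, 8}  B3 = {4, 7, 8}  B4 = {1, 2, 9}  B5 = {3, 7, 8}  B6 = {6, 7, 9}  B7 = {2, 5, 7}  B8 = {6, 7, 10}
Tree: B1–B2, B2–B3, B1–B4, B2–B5, B1–B6, B1–B7, B6–B8

The largest bag has 3 vertices, giving width 2; this decomposition certifies tw(G) ≤ 2. On the other hand G contains the 3-clique {1, 2, 9}. A clique must lie in a single bag of any decomposition, so no decomposition can have width below 2. Combining the bounds, tw(G) = 2.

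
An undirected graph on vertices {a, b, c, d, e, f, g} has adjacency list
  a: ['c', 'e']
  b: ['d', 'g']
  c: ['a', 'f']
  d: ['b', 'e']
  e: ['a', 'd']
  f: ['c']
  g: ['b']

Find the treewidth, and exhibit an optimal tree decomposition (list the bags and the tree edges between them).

Each bag holds 2 vertices, so the decomposition has width 1, which upper-bounds the treewidth. Since G has at least one edge (e.g. g–b), it is not an edgeless graph, so tw(G) ≥ 1. The upper and lower bounds meet at 1, so that is the treewidth.

Treewidth 1.
One such decomposition:
Bags: B1 = {b, g}  B2 = {b, d}  B3 = {d, e}  B4 = {a, e}  B5 = {a, c}  B6 = {c, f}
Tree: B1–B2, B2–B3, B3–B4, B4–B5, B5–B6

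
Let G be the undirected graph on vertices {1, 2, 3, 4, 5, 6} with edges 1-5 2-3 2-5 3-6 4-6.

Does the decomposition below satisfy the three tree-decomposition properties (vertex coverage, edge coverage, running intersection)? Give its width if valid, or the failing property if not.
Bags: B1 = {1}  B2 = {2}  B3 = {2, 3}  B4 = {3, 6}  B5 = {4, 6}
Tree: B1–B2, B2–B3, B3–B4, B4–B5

A tree decomposition must satisfy three properties: every vertex lies in some bag; for every edge, both endpoints lie together in some bag; and for every vertex, the bags containing it form a connected subtree. Here vertex 5 appears in no bag, so the decomposition is invalid.

No — vertex 5 appears in no bag.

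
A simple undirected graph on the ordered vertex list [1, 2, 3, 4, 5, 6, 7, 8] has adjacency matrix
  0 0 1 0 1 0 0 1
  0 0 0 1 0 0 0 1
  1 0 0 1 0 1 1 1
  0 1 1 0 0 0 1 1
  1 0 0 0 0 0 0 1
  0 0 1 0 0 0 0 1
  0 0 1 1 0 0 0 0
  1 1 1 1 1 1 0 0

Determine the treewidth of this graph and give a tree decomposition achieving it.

The largest bag has 3 vertices, giving width 2; this decomposition certifies tw(G) ≤ 2. Conversely, {2, 4, 8} is a clique of size 3, and the vertices of any clique must share a bag in every tree decomposition; so some bag has ≥ 3 vertices and tw(G) ≥ 2. Hence tw(G) = 2 exactly.

Treewidth 2.
One optimal decomposition is:
Bags: B1 = {1, 3, 8}  B2 = {1, 5, 8}  B3 = {3, 6, 8}  B4 = {3, 4, 8}  B5 = {3, 4, 7}  B6 = {2, 4, 8}
Tree: B1–B2, B1–B3, B3–B4, B4–B5, B4–B6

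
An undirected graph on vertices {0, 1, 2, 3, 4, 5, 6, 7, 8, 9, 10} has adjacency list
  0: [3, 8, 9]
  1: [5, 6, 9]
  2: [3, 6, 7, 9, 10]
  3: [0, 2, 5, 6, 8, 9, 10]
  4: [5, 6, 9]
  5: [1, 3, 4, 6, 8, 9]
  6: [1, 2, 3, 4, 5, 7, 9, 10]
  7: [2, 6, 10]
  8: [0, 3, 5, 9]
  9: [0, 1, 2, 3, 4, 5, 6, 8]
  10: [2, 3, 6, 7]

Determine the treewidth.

3

A width-3 tree decomposition is:
Bags: B1 = {2, 3, 6, 9}  B2 = {2, 3, 6, 10}  B3 = {3, 5, 6, 9}  B4 = {1, 5, 6, 9}  B5 = {2, 6, 7, 10}  B6 = {3, 5, 8, 9}  B7 = {0, 3, 8, 9}  B8 = {4, 5, 6, 9}
Tree: B1–B2, B1–B3, B3–B4, B2–B5, B3–B6, B6–B7, B4–B8
Each bag holds 4 vertices, so the decomposition has width 3, which upper-bounds the treewidth. Conversely, {0, 3, 8, 9} is a clique of size 4, and the vertices of any clique must share a bag in every tree decomposition; so some bag has ≥ 4 vertices and tw(G) ≥ 3. Hence tw(G) = 3 exactly.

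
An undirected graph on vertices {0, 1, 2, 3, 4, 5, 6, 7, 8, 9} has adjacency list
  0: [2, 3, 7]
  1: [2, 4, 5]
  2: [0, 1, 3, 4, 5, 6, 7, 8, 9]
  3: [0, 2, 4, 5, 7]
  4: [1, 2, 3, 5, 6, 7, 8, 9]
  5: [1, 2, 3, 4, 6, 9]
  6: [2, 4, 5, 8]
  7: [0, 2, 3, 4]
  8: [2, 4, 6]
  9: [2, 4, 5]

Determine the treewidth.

3

A width-3 tree decomposition is:
Bags: B1 = {2, 4, 5, 6}  B2 = {2, 4, 6, 8}  B3 = {2, 3, 4, 5}  B4 = {1, 2, 4, 5}  B5 = {2, 3, 4, 7}  B6 = {2, 4, 5, 9}  B7 = {0, 2, 3, 7}
Tree: B1–B2, B1–B3, B3–B4, B3–B5, B1–B6, B5–B7
Each bag holds 4 vertices, so the decomposition has width 3, which upper-bounds the treewidth. For the lower bound, the 4 vertices {0, 2, 3, 7} are pairwise adjacent, and any tree decomposition puts a clique entirely inside one bag — forcing width ≥ 3. Therefore the treewidth is 3.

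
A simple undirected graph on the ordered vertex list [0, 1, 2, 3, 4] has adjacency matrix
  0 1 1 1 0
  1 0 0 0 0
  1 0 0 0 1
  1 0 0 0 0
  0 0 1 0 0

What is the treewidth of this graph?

A width-1 tree decomposition is:
Bags: B1 = {0, 3}  B2 = {0, 2}  B3 = {2, 4}  B4 = {0, 1}
Tree: B1–B2, B2–B3, B1–B4
The largest bag has 2 vertices, giving width 1; this decomposition certifies tw(G) ≤ 1. Since G has at least one edge (e.g. 0–3), it is not an edgeless graph, so tw(G) ≥ 1. Hence tw(G) = 1 exactly.

1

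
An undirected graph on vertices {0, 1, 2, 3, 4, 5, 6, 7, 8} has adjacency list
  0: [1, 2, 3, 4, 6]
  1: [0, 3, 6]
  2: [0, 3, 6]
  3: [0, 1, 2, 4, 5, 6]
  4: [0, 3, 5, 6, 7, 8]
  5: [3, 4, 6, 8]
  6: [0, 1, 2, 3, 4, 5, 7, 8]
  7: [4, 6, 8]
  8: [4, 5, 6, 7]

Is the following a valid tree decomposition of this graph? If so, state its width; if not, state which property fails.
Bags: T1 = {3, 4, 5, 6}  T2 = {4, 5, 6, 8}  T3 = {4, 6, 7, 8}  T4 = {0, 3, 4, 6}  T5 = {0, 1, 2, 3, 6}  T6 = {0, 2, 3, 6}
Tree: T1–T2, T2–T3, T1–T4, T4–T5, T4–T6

No — bags containing vertex 2 are not connected in the tree.

A tree decomposition must satisfy three properties: every vertex lies in some bag; for every edge, both endpoints lie together in some bag; and for every vertex, the bags containing it form a connected subtree. Here bags containing vertex 2 are not connected in the tree, so the decomposition is invalid.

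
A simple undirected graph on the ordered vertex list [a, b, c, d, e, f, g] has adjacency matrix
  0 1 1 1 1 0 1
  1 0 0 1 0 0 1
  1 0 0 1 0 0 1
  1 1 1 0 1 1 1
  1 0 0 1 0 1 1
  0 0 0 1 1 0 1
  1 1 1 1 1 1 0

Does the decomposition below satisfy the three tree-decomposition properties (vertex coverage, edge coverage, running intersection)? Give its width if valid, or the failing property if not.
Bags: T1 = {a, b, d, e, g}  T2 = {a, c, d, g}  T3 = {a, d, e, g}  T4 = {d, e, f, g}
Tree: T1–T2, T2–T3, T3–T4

A tree decomposition must satisfy three properties: every vertex lies in some bag; for every edge, both endpoints lie together in some bag; and for every vertex, the bags containing it form a connected subtree. Here bags containing vertex e are not connected in the tree, so the decomposition is invalid.

No — bags containing vertex e are not connected in the tree.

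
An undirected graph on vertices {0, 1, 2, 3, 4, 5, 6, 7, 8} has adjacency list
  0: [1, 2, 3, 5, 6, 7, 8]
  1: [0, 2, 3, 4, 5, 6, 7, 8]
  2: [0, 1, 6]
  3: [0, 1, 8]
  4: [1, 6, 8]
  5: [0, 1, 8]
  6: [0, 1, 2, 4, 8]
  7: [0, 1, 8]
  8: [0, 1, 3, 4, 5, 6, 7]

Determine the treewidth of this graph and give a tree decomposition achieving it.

Treewidth 3.
One such decomposition:
Bags: B1 = {0, 1, 3, 8}  B2 = {0, 1, 6, 8}  B3 = {0, 1, 5, 8}  B4 = {1, 4, 6, 8}  B5 = {0, 1, 7, 8}  B6 = {0, 1, 2, 6}
Tree: B1–B2, B2–B3, B2–B4, B1–B5, B2–B6

The largest bag has 4 vertices, giving width 3; this decomposition certifies tw(G) ≤ 3. Conversely, {0, 1, 3, 8} is a clique of size 4, and the vertices of any clique must share a bag in every tree decomposition; so some bag has ≥ 4 vertices and tw(G) ≥ 3. The upper and lower bounds meet at 3, so that is the treewidth.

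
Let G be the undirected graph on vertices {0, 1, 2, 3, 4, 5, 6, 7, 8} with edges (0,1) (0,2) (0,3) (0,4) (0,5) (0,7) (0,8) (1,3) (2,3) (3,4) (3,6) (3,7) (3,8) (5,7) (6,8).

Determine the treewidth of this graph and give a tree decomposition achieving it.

The largest bag has 3 vertices, giving width 2; this decomposition certifies tw(G) ≤ 2. Conversely, {0, 1, 3} is a clique of size 3, and the vertices of any clique must share a bag in every tree decomposition; so some bag has ≥ 3 vertices and tw(G) ≥ 2. Therefore the treewidth is 2.

Treewidth 2.
One optimal decomposition is:
Bags: B1 = {0, 3, 8}  B2 = {3, 6, 8}  B3 = {0, 3, 4}  B4 = {0, 3, 7}  B5 = {0, 2, 3}  B6 = {0, 5, 7}  B7 = {0, 1, 3}
Tree: B1–B2, B1–B3, B3–B4, B1–B5, B4–B6, B4–B7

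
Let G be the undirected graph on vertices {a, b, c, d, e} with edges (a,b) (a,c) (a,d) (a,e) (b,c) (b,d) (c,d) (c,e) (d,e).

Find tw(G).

3

A width-3 tree decomposition is:
Bags: B1 = {a, b, c, d}  B2 = {a, c, d, e}
Tree: B1–B2
The largest bag has 4 vertices, giving width 3; this decomposition certifies tw(G) ≤ 3. Conversely, {a, c, d, e} is a clique of size 4, and the vertices of any clique must share a bag in every tree decomposition; so some bag has ≥ 4 vertices and tw(G) ≥ 3. Hence tw(G) = 3 exactly.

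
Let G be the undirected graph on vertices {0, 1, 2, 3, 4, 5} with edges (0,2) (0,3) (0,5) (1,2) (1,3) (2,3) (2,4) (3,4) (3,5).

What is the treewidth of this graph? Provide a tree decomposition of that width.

Treewidth 2.
One such decomposition:
Bags: B1 = {2, 3, 4}  B2 = {1, 2, 3}  B3 = {0, 2, 3}  B4 = {0, 3, 5}
Tree: B1–B2, B2–B3, B3–B4

Every bag has size at most 3, so the width is 3 − 1 = 2 and tw(G) ≤ 2. On the other hand G contains the 3-clique {0, 2, 3}. A clique must lie in a single bag of any decomposition, so no decomposition can have width below 2. Hence tw(G) = 2 exactly.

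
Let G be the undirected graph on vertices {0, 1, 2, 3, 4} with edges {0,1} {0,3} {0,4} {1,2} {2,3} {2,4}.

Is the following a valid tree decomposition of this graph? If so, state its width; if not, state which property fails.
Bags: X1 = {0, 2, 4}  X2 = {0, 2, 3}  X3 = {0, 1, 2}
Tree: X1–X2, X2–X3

Yes; width 2.

Vertex coverage: the bags together contain {0, 1, 2, 3, 4}, the full vertex set. Edge coverage: each edge of G has both endpoints in at least one bag. Running intersection: for every vertex, the bags containing it form a connected subtree. All three properties hold, so this is a valid tree decomposition of width max|bag| − 1 = 2, and hence tw(G) ≤ 2.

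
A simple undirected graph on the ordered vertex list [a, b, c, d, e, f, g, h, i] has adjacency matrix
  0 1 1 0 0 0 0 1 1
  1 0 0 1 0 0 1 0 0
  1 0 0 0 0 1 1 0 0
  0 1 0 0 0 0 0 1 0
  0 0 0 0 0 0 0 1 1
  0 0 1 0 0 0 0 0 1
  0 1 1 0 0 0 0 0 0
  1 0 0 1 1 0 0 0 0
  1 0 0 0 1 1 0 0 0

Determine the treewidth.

A width-3 tree decomposition is:
Bags: B1 = {b, c, d, g}  B2 = {a, b, c, d}  B3 = {a, c, d, h}  B4 = {a, c, f, h}  B5 = {a, f, h, i}  B6 = {e, f, h, i}
Tree: B1–B2, B2–B3, B3–B4, B4–B5, B5–B6
Each bag holds 4 vertices, so the decomposition has width 3, which upper-bounds the treewidth. For the lower bound: the 4 vertex sets {b,d,g}, {c}, {a}, {e,f,h,i} are disjoint, each induces a connected subgraph, and every pair is joined by at least one edge of G. Contracting each set to a single vertex therefore yields K_{4} as a minor, and since treewidth is minor-monotone, tw(G) ≥ tw(K_{4}) = 3. Therefore the treewidth is 3.

3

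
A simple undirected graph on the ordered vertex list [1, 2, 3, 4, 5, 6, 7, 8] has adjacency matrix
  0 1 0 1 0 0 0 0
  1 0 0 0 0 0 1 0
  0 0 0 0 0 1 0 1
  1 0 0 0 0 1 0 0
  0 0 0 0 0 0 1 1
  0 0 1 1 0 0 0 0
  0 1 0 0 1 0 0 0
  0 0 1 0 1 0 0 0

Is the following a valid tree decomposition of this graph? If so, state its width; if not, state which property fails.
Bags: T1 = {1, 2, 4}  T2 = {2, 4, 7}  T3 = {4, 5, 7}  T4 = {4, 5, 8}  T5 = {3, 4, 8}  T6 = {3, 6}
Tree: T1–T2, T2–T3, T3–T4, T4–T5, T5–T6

No — edge (4,6) lies in no bag.

A tree decomposition must satisfy three properties: every vertex lies in some bag; for every edge, both endpoints lie together in some bag; and for every vertex, the bags containing it form a connected subtree. Here edge (4,6) lies in no bag, so the decomposition is invalid.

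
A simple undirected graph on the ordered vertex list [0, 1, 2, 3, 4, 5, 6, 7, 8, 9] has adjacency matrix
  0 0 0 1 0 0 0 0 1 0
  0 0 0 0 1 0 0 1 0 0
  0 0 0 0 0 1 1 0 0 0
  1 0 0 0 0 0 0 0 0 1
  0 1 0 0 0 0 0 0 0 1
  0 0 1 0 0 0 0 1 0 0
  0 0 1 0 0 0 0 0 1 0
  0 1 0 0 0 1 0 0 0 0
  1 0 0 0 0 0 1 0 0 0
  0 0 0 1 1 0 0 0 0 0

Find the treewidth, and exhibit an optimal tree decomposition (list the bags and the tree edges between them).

Each bag holds 3 vertices, so the decomposition has width 2, which upper-bounds the treewidth. For the lower bound, G contains the cycle 5–2–6–8–0–3–9–4–1–7–5, so G is not a forest; only forests have treewidth ≤ 1, hence tw(G) ≥ 2. The upper and lower bounds meet at 2, so that is the treewidth.

Treewidth 2.
Bags: B1 = {2, 5, 6}  B2 = {5, 6, 8}  B3 = {0, 5, 8}  B4 = {0, 3, 5}  B5 = {3, 5, 9}  B6 = {4, 5, 9}  B7 = {1, 4, 5}  B8 = {1, 5, 7}
Tree: B1–B2, B2–B3, B3–B4, B4–B5, B5–B6, B6–B7, B7–B8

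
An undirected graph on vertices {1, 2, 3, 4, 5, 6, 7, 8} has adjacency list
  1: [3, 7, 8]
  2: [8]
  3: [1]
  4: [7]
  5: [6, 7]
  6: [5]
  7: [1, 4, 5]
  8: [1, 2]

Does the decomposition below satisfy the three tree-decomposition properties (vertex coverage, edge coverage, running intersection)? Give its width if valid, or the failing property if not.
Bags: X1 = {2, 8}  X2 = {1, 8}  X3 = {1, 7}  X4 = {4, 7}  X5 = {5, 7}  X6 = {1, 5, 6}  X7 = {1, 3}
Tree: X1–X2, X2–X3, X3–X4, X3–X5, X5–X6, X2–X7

No — bags containing vertex 1 are not connected in the tree.

A tree decomposition must satisfy three properties: every vertex lies in some bag; for every edge, both endpoints lie together in some bag; and for every vertex, the bags containing it form a connected subtree. Here bags containing vertex 1 are not connected in the tree, so the decomposition is invalid.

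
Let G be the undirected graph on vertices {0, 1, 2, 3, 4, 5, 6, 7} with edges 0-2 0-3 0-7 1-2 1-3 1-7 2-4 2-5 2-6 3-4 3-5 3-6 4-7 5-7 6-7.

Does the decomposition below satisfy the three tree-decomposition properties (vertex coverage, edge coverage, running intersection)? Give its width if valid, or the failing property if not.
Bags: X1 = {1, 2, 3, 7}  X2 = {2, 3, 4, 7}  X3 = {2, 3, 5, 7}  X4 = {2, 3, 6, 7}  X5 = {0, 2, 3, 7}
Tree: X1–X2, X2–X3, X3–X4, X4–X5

Yes; width 3.

Checking the three conditions: (i) the bags cover all of {0, 1, 2, 3, 4, 5, 6, 7}; (ii) for each edge, some bag contains both endpoints; (iii) the bags containing any fixed vertex form a subtree. All hold, so the decomposition is valid with width 4 − 1 = 3.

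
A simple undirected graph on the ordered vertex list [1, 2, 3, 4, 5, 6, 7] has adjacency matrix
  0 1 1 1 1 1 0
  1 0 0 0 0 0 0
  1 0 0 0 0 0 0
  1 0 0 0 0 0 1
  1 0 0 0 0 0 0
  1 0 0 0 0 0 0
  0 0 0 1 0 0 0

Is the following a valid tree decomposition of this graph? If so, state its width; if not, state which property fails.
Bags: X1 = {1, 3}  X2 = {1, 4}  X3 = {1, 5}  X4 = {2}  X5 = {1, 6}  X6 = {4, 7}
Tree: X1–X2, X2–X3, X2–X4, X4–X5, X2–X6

No — edge (1,2) lies in no bag.

A tree decomposition must satisfy three properties: every vertex lies in some bag; for every edge, both endpoints lie together in some bag; and for every vertex, the bags containing it form a connected subtree. Here edge (1,2) lies in no bag, so the decomposition is invalid.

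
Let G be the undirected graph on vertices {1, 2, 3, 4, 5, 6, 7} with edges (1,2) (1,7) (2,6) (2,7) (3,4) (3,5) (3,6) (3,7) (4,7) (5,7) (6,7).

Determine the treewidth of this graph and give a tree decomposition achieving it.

Treewidth 2.
Bags: B1 = {2, 6, 7}  B2 = {3, 6, 7}  B3 = {1, 2, 7}  B4 = {3, 5, 7}  B5 = {3, 4, 7}
Tree: B1–B2, B1–B3, B2–B4, B4–B5

Each bag holds 3 vertices, so the decomposition has width 2, which upper-bounds the treewidth. On the other hand G contains the 3-clique {1, 2, 7}. A clique must lie in a single bag of any decomposition, so no decomposition can have width below 2. Therefore the treewidth is 2.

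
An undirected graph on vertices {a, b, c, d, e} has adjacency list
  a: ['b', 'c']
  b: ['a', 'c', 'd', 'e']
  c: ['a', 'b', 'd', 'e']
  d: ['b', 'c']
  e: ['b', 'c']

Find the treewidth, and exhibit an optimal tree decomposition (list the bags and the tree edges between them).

Treewidth 2.
One optimal decomposition is:
Bags: B1 = {b, c, e}  B2 = {a, b, c}  B3 = {b, c, d}
Tree: B1–B2, B2–B3

The largest bag has 3 vertices, giving width 2; this decomposition certifies tw(G) ≤ 2. For the lower bound, the 3 vertices {b, c, d} are pairwise adjacent, and any tree decomposition puts a clique entirely inside one bag — forcing width ≥ 2. Hence tw(G) = 2 exactly.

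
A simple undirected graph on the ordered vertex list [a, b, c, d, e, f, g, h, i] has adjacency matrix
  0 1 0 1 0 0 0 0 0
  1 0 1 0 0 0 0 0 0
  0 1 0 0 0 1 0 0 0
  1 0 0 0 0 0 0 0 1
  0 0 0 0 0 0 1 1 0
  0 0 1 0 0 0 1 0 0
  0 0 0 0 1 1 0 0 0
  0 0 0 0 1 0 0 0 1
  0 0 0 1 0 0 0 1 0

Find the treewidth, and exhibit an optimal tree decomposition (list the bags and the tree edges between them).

Each bag holds 3 vertices, so the decomposition has width 2, which upper-bounds the treewidth. The edges h–e–g–f–c–b–a–d–i–h form a cycle, so G is not a tree and its treewidth is at least 2. Therefore the treewidth is 2.

Treewidth 2.
One optimal decomposition is:
Bags: B1 = {e, g, h}  B2 = {f, g, h}  B3 = {c, f, h}  B4 = {b, c, h}  B5 = {a, b, h}  B6 = {a, d, h}  B7 = {d, h, i}
Tree: B1–B2, B2–B3, B3–B4, B4–B5, B5–B6, B6–B7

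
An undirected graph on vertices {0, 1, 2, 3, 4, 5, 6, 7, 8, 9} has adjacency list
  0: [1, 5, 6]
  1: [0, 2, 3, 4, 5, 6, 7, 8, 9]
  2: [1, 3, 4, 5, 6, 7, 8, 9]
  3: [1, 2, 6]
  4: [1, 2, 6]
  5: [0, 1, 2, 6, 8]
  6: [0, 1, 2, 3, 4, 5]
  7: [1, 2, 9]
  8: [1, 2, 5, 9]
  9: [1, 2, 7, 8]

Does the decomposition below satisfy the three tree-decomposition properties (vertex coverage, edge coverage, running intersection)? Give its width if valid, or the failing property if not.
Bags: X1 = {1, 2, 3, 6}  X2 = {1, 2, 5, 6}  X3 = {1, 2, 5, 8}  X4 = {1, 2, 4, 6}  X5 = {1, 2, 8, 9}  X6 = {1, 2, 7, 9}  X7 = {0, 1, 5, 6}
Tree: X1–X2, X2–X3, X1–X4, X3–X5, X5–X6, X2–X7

Yes; width 3.

Vertex coverage: the bags together contain {0, 1, 2, 3, 4, 5, 6, 7, 8, 9}, the full vertex set. Edge coverage: each edge of G has both endpoints in at least one bag. Running intersection: for every vertex, the bags containing it form a connected subtree. All three properties hold, so this is a valid tree decomposition of width max|bag| − 1 = 3, and hence tw(G) ≤ 3.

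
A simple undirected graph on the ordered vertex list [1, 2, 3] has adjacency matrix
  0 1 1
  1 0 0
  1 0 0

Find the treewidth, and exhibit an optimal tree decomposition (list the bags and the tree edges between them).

Treewidth 1.
One such decomposition:
Bags: B1 = {1, 3}  B2 = {1, 2}
Tree: B1–B2

The largest bag has 2 vertices, giving width 1; this decomposition certifies tw(G) ≤ 1. Any graph with an edge has treewidth ≥ 1, and G has the edge 1–3. Therefore the treewidth is 1.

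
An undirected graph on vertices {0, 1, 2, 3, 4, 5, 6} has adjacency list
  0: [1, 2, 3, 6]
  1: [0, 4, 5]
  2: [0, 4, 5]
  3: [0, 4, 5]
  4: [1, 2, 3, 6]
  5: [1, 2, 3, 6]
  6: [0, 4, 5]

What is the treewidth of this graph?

3

A width-3 tree decomposition is:
Bags: B1 = {0, 2, 4, 5}  B2 = {0, 1, 4, 5}  B3 = {0, 4, 5, 6}  B4 = {0, 3, 4, 5}
Tree: B1–B2, B2–B3, B3–B4
Each bag holds 4 vertices, so the decomposition has width 3, which upper-bounds the treewidth. For the lower bound: the 4 vertex sets {2,4}, {0,1}, {5}, {6} are disjoint, each induces a connected subgraph, and every pair is joined by at least one edge of G. Contracting each set to a single vertex therefore yields K_{4} as a minor, and since treewidth is minor-monotone, tw(G) ≥ tw(K_{4}) = 3. Combining the bounds, tw(G) = 3.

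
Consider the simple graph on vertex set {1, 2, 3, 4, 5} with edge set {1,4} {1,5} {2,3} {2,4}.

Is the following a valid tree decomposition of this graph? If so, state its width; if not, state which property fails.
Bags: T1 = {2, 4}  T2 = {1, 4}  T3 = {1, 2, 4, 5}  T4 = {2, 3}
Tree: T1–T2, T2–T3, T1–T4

A tree decomposition must satisfy three properties: every vertex lies in some bag; for every edge, both endpoints lie together in some bag; and for every vertex, the bags containing it form a connected subtree. Here bags containing vertex 2 are not connected in the tree, so the decomposition is invalid.

No — bags containing vertex 2 are not connected in the tree.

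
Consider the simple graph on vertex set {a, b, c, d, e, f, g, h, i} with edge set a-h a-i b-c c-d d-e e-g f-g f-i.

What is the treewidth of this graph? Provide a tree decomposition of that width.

Each bag holds 2 vertices, so the decomposition has width 1, which upper-bounds the treewidth. Any graph with an edge has treewidth ≥ 1, and G has the edge h–a. Hence tw(G) = 1 exactly.

Treewidth 1.
One such decomposition:
Bags: B1 = {a, h}  B2 = {a, i}  B3 = {f, i}  B4 = {f, g}  B5 = {e, g}  B6 = {d, e}  B7 = {c, d}  B8 = {b, c}
Tree: B1–B2, B2–B3, B3–B4, B4–B5, B5–B6, B6–B7, B7–B8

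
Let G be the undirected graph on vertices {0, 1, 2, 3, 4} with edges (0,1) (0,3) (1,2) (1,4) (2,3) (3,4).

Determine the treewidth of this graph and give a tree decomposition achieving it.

Treewidth 2.
One such decomposition:
Bags: B1 = {1, 2, 3}  B2 = {0, 1, 3}  B3 = {1, 3, 4}
Tree: B1–B2, B2–B3

Each bag holds 3 vertices, so the decomposition has width 2, which upper-bounds the treewidth. The edges 2–3–0–1–2 form a cycle, so G is not a tree and its treewidth is at least 2. Therefore the treewidth is 2.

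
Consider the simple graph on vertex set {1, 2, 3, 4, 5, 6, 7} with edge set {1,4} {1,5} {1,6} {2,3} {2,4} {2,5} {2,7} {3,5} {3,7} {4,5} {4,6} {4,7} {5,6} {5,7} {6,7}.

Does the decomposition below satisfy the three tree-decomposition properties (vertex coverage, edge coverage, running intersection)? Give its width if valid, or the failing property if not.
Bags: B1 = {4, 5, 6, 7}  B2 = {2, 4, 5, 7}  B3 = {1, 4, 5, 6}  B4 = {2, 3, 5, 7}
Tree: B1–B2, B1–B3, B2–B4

Yes; width 3.

Every vertex of G appears in some bag (union = {1, 2, 3, 4, 5, 6, 7}); every edge is covered by a bag; and for each vertex v the set of bags containing v is connected in the bag tree. The decomposition is therefore valid. The largest bag has 4 vertices, so the width is 3.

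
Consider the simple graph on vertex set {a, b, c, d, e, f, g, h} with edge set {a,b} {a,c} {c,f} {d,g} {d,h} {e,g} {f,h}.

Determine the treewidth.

1

A width-1 tree decomposition is:
Bags: B1 = {e, g}  B2 = {d, g}  B3 = {d, h}  B4 = {f, h}  B5 = {c, f}  B6 = {a, c}  B7 = {a, b}
Tree: B1–B2, B2–B3, B3–B4, B4–B5, B5–B6, B6–B7
Every bag has size at most 2, so the width is 2 − 1 = 1 and tw(G) ≤ 1. G has an edge, so its treewidth is at least 1. The upper and lower bounds meet at 1, so that is the treewidth.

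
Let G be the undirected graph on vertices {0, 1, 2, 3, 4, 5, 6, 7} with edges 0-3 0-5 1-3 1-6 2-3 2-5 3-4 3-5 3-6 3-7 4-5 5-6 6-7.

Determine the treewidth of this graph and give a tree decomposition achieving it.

Each bag holds 3 vertices, so the decomposition has width 2, which upper-bounds the treewidth. For the lower bound, the 3 vertices {1, 3, 6} are pairwise adjacent, and any tree decomposition puts a clique entirely inside one bag — forcing width ≥ 2. Hence tw(G) = 2 exactly.

Treewidth 2.
One such decomposition:
Bags: B1 = {2, 3, 5}  B2 = {3, 5, 6}  B3 = {1, 3, 6}  B4 = {3, 6, 7}  B5 = {0, 3, 5}  B6 = {3, 4, 5}
Tree: B1–B2, B2–B3, B3–B4, B1–B5, B5–B6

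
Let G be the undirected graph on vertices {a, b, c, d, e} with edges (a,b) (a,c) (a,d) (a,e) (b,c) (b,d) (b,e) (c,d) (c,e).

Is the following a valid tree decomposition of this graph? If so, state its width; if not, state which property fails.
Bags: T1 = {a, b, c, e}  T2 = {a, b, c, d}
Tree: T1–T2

Yes; width 3.

Every vertex of G appears in some bag (union = {a, b, c, d, e}); every edge is covered by a bag; and for each vertex v the set of bags containing v is connected in the bag tree. The decomposition is therefore valid. The largest bag has 4 vertices, so the width is 3.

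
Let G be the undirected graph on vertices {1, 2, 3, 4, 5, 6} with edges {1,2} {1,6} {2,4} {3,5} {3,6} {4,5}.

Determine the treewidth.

A width-2 tree decomposition is:
Bags: B1 = {3, 4, 5}  B2 = {3, 4, 6}  B3 = {1, 4, 6}  B4 = {1, 2, 4}
Tree: B1–B2, B2–B3, B3–B4
The largest bag has 3 vertices, giving width 2; this decomposition certifies tw(G) ≤ 2. For the lower bound, G contains the cycle 4–5–3–6–1–2–4, so G is not a forest; only forests have treewidth ≤ 1, hence tw(G) ≥ 2. Therefore the treewidth is 2.

2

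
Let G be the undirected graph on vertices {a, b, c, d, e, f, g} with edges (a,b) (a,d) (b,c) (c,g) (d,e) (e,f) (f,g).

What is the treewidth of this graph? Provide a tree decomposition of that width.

Every bag has size at most 3, so the width is 3 − 1 = 2 and tw(G) ≤ 2. Since g–c–b–a–d–e–f–g is a cycle in G, G is not acyclic. Forests are exactly the graphs of treewidth ≤ 1, so tw(G) ≥ 2. Therefore the treewidth is 2.

Treewidth 2.
One optimal decomposition is:
Bags: B1 = {b, c, g}  B2 = {a, b, g}  B3 = {a, d, g}  B4 = {d, e, g}  B5 = {e, f, g}
Tree: B1–B2, B2–B3, B3–B4, B4–B5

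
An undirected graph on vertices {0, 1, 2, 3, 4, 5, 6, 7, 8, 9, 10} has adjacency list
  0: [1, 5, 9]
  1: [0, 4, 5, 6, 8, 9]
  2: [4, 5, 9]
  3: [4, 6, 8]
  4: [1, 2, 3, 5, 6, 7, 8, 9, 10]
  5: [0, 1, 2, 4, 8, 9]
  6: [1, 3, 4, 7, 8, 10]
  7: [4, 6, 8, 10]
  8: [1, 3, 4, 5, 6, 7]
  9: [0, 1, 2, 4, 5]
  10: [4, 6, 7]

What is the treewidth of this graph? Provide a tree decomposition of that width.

Treewidth 3.
One optimal decomposition is:
Bags: B1 = {1, 4, 6, 8}  B2 = {1, 4, 5, 8}  B3 = {1, 4, 5, 9}  B4 = {3, 4, 6, 8}  B5 = {4, 6, 7, 8}  B6 = {0, 1, 5, 9}  B7 = {2, 4, 5, 9}  B8 = {4, 6, 7, 10}
Tree: B1–B2, B2–B3, B1–B4, B4–B5, B3–B6, B3–B7, B5–B8

The largest bag has 4 vertices, giving width 3; this decomposition certifies tw(G) ≤ 3. For the lower bound, the 4 vertices {0, 1, 5, 9} are pairwise adjacent, and any tree decomposition puts a clique entirely inside one bag — forcing width ≥ 3. Hence tw(G) = 3 exactly.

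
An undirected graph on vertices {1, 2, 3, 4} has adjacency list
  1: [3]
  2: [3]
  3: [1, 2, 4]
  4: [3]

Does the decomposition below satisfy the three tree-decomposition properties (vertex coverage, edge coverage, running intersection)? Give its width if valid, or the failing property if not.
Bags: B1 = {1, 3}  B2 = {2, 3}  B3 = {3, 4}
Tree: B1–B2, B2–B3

Yes; width 1.

Vertex coverage: the bags together contain {1, 2, 3, 4}, the full vertex set. Edge coverage: each edge of G has both endpoints in at least one bag. Running intersection: for every vertex, the bags containing it form a connected subtree. All three properties hold, so this is a valid tree decomposition of width max|bag| − 1 = 1, and hence tw(G) ≤ 1.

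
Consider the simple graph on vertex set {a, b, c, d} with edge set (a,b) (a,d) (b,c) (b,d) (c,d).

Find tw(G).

2

A width-2 tree decomposition is:
Bags: B1 = {a, b, d}  B2 = {b, c, d}
Tree: B1–B2
The largest bag has 3 vertices, giving width 2; this decomposition certifies tw(G) ≤ 2. Conversely, {b, c, d} is a clique of size 3, and the vertices of any clique must share a bag in every tree decomposition; so some bag has ≥ 3 vertices and tw(G) ≥ 2. Hence tw(G) = 2 exactly.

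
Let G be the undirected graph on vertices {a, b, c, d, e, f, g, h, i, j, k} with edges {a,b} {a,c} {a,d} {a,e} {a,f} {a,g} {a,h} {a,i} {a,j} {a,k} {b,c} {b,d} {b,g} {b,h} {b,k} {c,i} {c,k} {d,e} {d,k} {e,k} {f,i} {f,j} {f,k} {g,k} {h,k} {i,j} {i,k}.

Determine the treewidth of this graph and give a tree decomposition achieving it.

Treewidth 3.
One optimal decomposition is:
Bags: B1 = {a, b, d, k}  B2 = {a, b, c, k}  B3 = {a, c, i, k}  B4 = {a, f, i, k}  B5 = {a, f, i, j}  B6 = {a, b, h, k}  B7 = {a, d, e, k}  B8 = {a, b, g, k}
Tree: B1–B2, B2–B3, B3–B4, B4–B5, B2–B6, B1–B7, B6–B8

Every bag has size at most 4, so the width is 4 − 1 = 3 and tw(G) ≤ 3. Conversely, {a, f, i, j} is a clique of size 4, and the vertices of any clique must share a bag in every tree decomposition; so some bag has ≥ 4 vertices and tw(G) ≥ 3. Combining the bounds, tw(G) = 3.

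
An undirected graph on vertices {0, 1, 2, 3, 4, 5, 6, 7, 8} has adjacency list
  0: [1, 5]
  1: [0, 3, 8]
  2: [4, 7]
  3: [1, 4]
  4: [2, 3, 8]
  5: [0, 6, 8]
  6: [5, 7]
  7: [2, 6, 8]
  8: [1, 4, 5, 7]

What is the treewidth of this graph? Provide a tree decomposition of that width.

Treewidth 3.
One such decomposition:
Bags: B1 = {2, 5, 6, 7}  B2 = {2, 5, 7, 8}  B3 = {2, 4, 5, 8}  B4 = {0, 4, 5, 8}  B5 = {0, 1, 4, 8}  B6 = {0, 1, 3, 4}
Tree: B1–B2, B2–B3, B3–B4, B4–B5, B5–B6

Each bag holds 4 vertices, so the decomposition has width 3, which upper-bounds the treewidth. For the lower bound: the 4 vertex sets {2,6,7}, {5}, {8}, {0,1,3,4} are disjoint, each induces a connected subgraph, and every pair is joined by at least one edge of G. Contracting each set to a single vertex therefore yields K_{4} as a minor, and since treewidth is minor-monotone, tw(G) ≥ tw(K_{4}) = 3. The upper and lower bounds meet at 3, so that is the treewidth.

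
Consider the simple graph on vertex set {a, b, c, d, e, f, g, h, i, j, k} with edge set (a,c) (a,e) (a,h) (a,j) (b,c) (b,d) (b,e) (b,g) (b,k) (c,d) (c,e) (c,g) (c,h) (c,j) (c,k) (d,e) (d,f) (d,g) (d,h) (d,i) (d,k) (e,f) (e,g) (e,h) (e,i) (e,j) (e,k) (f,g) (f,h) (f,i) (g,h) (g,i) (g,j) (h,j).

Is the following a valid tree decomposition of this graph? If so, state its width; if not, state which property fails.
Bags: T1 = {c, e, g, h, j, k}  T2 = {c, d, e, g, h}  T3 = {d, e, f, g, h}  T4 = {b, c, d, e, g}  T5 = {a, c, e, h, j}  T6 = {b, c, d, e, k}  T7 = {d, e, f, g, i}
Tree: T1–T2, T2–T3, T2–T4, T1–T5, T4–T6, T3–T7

No — bags containing vertex k are not connected in the tree.

A tree decomposition must satisfy three properties: every vertex lies in some bag; for every edge, both endpoints lie together in some bag; and for every vertex, the bags containing it form a connected subtree. Here bags containing vertex k are not connected in the tree, so the decomposition is invalid.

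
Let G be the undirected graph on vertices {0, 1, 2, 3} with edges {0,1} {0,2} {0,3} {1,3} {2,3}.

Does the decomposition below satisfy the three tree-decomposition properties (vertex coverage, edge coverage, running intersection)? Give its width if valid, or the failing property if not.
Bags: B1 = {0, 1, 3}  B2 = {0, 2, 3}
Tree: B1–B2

Yes; width 2.

Vertex coverage: the bags together contain {0, 1, 2, 3}, the full vertex set. Edge coverage: each edge of G has both endpoints in at least one bag. Running intersection: for every vertex, the bags containing it form a connected subtree. All three properties hold, so this is a valid tree decomposition of width max|bag| − 1 = 2, and hence tw(G) ≤ 2.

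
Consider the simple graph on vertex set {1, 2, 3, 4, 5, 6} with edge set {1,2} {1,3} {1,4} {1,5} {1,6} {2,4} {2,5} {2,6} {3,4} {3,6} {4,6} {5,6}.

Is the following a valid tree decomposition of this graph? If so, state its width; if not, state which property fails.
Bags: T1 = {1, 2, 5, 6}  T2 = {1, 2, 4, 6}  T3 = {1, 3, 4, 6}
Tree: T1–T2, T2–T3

Yes; width 3.

Checking the three conditions: (i) the bags cover all of {1, 2, 3, 4, 5, 6}; (ii) for each edge, some bag contains both endpoints; (iii) the bags containing any fixed vertex form a subtree. All hold, so the decomposition is valid with width 4 − 1 = 3.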